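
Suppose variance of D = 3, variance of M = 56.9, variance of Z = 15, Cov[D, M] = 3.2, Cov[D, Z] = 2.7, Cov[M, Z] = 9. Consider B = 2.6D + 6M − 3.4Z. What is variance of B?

variance of B = a²·variance of D + b²·variance of M + c²·variance of Z + 2ab·Cov[D, M] + 2ac·Cov[D, Z] + 2bc·Cov[M, Z], with a = 2.6, b = 6, c = -3.4.
= 20.28 + 2048.4 + 173.4 + 99.84 + (-47.736) + (-367.2)
= 1926.984.

variance of B = 1926.984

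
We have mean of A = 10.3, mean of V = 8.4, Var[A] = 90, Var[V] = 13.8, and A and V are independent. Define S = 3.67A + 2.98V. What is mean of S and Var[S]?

mean of S = 62.833, Var[S] = 1334.75052

mean of S = 3.67·mean of A + 2.98·mean of V = 3.67·10.3 + 2.98·8.4 = 62.833.
Var[S] = a²·Var[A] + b²·Var[V] + 2ab·Cov[A, V] with a = 3.67, b = 2.98.
Independence gives Cov[A, V] = 0.
= 3.67²·90 + 2.98²·13.8 + 2·3.67·2.98·0
= 1212.201 + 122.54952 + 0 = 1334.75052.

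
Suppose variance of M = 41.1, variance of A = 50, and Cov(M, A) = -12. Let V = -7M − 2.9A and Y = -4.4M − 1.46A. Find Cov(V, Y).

By bilinearity, Cov(V, Y) = ac·variance of M + bd·variance of A + (ad+bc)·Cov(M, A), with a=-7, b=-2.9, c=-4.4, d=-1.46.
ac·variance of M = (-7)·(-4.4)·41.1 = 1265.88
bd·variance of A = (-2.9)·(-1.46)·50 = 211.7
(ad+bc)·Cov(M, A) = (22.98)·(-12) = -275.76
Cov(V, Y) = 1265.88 + 211.7 + (-275.76) = 1201.82.

Cov(V, Y) = 1201.82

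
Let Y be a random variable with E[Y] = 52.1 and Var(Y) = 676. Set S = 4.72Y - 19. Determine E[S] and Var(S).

E[S] = 226.912, Var(S) = 15060.1984

S = 4.72Y - 19 is linear with a = 4.72, b = -19.
E[S] = a·E[Y] + b = 4.72·52.1 + (-19) = 226.912.
Var(S) = a²·Var(Y) = 4.72²·676 = 15060.1984 (the additive constant -19 does not affect variance).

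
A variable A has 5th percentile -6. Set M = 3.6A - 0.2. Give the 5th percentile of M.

Since a = 3.6 > 0 the transformation is increasing, so the 5th percentile of M = a·(P_{5} of A) + b = 3.6·(-6) + (-0.2) = -21.8.

5th percentile of M = -21.8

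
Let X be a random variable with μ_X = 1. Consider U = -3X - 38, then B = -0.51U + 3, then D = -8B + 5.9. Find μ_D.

μ_U = (-3)·1 + (-38) = -41.
μ_B = (-0.51)·(-41) + 3 = 23.91.
μ_D = (-8)·23.91 + 5.9 = -185.38.

μ_D = -185.38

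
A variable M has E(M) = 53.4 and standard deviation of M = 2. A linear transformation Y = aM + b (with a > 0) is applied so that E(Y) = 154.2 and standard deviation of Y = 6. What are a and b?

a = 3, b = -6

standard deviation of Y = a·standard deviation of M (a > 0), so a = 6/2 = 3.
E(Y) = a·E(M) + b, so b = 154.2 − 3·53.4 = -6.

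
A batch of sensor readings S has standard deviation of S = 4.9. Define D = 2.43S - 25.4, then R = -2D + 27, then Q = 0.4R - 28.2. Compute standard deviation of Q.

standard deviation of D = |2.43|·4.9 = 11.907.
standard deviation of R = |-2|·11.907 = 23.814.
standard deviation of Q = |0.4|·23.814 = 9.5256.

standard deviation of Q = 9.5256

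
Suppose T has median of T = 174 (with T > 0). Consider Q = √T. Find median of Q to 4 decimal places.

median of Q = 13.1909

√T is monotone on this domain, so median of Q = √(174) ≈ 13.1909.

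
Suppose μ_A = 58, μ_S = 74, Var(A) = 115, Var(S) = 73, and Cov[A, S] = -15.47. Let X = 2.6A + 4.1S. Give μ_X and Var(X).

μ_X = 454.2, Var(X) = 1674.7096

μ_X = 2.6·μ_A + 4.1·μ_S = 2.6·58 + 4.1·74 = 454.2.
Var(X) = a²·Var(A) + b²·Var(S) + 2ab·Cov[A, S] with a = 2.6, b = 4.1.
= 2.6²·115 + 4.1²·73 + 2·2.6·4.1·(-15.47)
= 777.4 + 1227.13 + (-329.8204) = 1674.7096.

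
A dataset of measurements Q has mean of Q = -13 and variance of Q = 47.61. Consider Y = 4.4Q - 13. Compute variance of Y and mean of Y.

Y = 4.4Q - 13 is linear with a = 4.4, b = -13.
variance of Y = a²·variance of Q = 4.4²·47.61 = 921.7296 (the additive constant -13 does not affect variance).
mean of Y = a·mean of Q + b = 4.4·(-13) + (-13) = -70.2.

variance of Y = 921.7296, mean of Y = -70.2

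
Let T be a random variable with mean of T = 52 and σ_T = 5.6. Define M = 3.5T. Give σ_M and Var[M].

M = 3.5T is linear with a = 3.5, b = 0.
σ_M = |a|·σ_T = |3.5|·5.6 = 19.6.
Var[T] = 5.6² = 31.36.
Var[M] = a²·Var[T] = 3.5²·31.36 = 384.16.

σ_M = 19.6, Var[M] = 384.16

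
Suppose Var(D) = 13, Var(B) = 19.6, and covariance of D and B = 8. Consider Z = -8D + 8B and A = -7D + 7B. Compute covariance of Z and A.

covariance of Z and A = 929.6

By bilinearity, covariance of Z and A = ac·Var(D) + bd·Var(B) + (ad+bc)·covariance of D and B, with a=-8, b=8, c=-7, d=7.
ac·Var(D) = (-8)·(-7)·13 = 728
bd·Var(B) = 8·7·19.6 = 1097.6
(ad+bc)·covariance of D and B = (-112)·8 = -896
covariance of Z and A = 728 + 1097.6 + (-896) = 929.6.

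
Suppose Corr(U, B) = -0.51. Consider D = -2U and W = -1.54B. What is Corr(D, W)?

Linear rescalings preserve correlation up to sign; here the slopes -2 and -1.54 have the same sign, so Corr(D, W) = Corr(U, B) = -0.51.

Corr(D, W) = -0.51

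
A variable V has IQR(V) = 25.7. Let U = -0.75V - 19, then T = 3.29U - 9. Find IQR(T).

IQR(T) = 63.41475

IQR(U) = |-0.75|·25.7 = 19.275.
IQR(T) = |3.29|·19.275 = 63.41475.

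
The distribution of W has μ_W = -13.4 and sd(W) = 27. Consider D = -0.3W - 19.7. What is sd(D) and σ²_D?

D = -0.3W - 19.7 is linear with a = -0.3, b = -19.7.
sd(D) = |a|·sd(W) = |-0.3|·27 = 8.1.
σ²_W = 27² = 729.
σ²_D = a²·σ²_W = (-0.3)²·729 = 65.61 (the additive constant -19.7 does not affect variance).

sd(D) = 8.1, σ²_D = 65.61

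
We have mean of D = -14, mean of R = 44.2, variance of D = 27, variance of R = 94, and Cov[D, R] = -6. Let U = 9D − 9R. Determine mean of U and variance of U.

mean of U = -523.8, variance of U = 10773

mean of U = 9·mean of D + (-9)·mean of R = 9·(-14) + (-9)·44.2 = -523.8.
variance of U = a²·variance of D + b²·variance of R + 2ab·Cov[D, R] with a = 9, b = -9.
= 9²·27 + (-9)²·94 + 2·9·(-9)·(-6)
= 2187 + 7614 + 972 = 10773.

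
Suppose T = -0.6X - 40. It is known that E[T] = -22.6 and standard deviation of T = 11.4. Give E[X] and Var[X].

E[X] = -29, Var[X] = 361

From T = -0.6X - 40: E[T] = a·E[X] + b, so E[X] = (E[T] − b)/a = (-22.6 − (-40))/(-0.6) = -29.
Var[T] = 11.4² = 129.96.
Var[T] = a²·Var[X], so Var[X] = 129.96/(-0.6)² = 361.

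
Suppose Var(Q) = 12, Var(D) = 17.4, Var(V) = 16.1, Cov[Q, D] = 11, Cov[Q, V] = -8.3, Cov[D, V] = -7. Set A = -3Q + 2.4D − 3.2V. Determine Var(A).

Var(A) = 162.848

Var(A) = a²·Var(Q) + b²·Var(D) + c²·Var(V) + 2ab·Cov[Q, D] + 2ac·Cov[Q, V] + 2bc·Cov[D, V], with a = -3, b = 2.4, c = -3.2.
= 108 + 100.224 + 164.864 + (-158.4) + (-159.36) + 107.52
= 162.848.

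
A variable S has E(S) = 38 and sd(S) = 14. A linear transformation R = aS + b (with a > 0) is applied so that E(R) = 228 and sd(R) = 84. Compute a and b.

a = 6, b = 0

sd(R) = a·sd(S) (a > 0), so a = 84/14 = 6.
E(R) = a·E(S) + b, so b = 228 − 6·38 = 0.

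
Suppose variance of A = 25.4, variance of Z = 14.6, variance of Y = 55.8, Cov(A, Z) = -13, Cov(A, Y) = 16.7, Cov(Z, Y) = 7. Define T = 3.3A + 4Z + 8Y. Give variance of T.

variance of T = 5067.966

variance of T = a²·variance of A + b²·variance of Z + c²·variance of Y + 2ab·Cov(A, Z) + 2ac·Cov(A, Y) + 2bc·Cov(Z, Y), with a = 3.3, b = 4, c = 8.
= 276.606 + 233.6 + 3571.2 + (-343.2) + 881.76 + 448
= 5067.966.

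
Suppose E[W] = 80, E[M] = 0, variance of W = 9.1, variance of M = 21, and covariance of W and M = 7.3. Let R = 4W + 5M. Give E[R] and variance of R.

E[R] = 320, variance of R = 962.6

E[R] = 4·E[W] + 5·E[M] = 4·80 + 5·0 = 320.
variance of R = a²·variance of W + b²·variance of M + 2ab·covariance of W and M with a = 4, b = 5.
= 4²·9.1 + 5²·21 + 2·4·5·7.3
= 145.6 + 525 + 292 = 962.6.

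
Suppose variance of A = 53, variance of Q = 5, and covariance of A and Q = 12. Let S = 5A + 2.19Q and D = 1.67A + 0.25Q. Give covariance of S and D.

covariance of S and D = 504.1751

By bilinearity, covariance of S and D = ac·variance of A + bd·variance of Q + (ad+bc)·covariance of A and Q, with a=5, b=2.19, c=1.67, d=0.25.
ac·variance of A = 5·1.67·53 = 442.55
bd·variance of Q = 2.19·0.25·5 = 2.7375
(ad+bc)·covariance of A and Q = (4.9073)·12 = 58.8876
covariance of S and D = 442.55 + 2.7375 + 58.8876 = 504.1751.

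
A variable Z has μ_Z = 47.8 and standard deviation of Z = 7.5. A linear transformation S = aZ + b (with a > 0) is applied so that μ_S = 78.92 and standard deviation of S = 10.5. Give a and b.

a = 1.4, b = 12

standard deviation of S = a·standard deviation of Z (a > 0), so a = 10.5/7.5 = 1.4.
μ_S = a·μ_Z + b, so b = 78.92 − 1.4·47.8 = 12.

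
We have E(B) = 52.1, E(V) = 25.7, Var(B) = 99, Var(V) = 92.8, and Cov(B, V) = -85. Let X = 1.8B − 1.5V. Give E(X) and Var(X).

E(X) = 1.8·E(B) + (-1.5)·E(V) = 1.8·52.1 + (-1.5)·25.7 = 55.23.
Var(X) = a²·Var(B) + b²·Var(V) + 2ab·Cov(B, V) with a = 1.8, b = -1.5.
= 1.8²·99 + (-1.5)²·92.8 + 2·1.8·(-1.5)·(-85)
= 320.76 + 208.8 + 459 = 988.56.

E(X) = 55.23, Var(X) = 988.56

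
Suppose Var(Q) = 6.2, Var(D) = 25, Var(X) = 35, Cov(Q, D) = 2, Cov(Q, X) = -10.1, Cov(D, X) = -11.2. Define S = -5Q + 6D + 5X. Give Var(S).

Var(S) = 1643

Var(S) = a²·Var(Q) + b²·Var(D) + c²·Var(X) + 2ab·Cov(Q, D) + 2ac·Cov(Q, X) + 2bc·Cov(D, X), with a = -5, b = 6, c = 5.
= 155 + 900 + 875 + (-120) + 505 + (-672)
= 1643.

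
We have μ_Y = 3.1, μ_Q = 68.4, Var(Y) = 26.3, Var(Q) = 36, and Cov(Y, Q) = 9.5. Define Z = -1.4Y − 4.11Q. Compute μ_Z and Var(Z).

μ_Z = (-1.4)·μ_Y + (-4.11)·μ_Q = (-1.4)·3.1 + (-4.11)·68.4 = -285.464.
Var(Z) = a²·Var(Y) + b²·Var(Q) + 2ab·Cov(Y, Q) with a = -1.4, b = -4.11.
= (-1.4)²·26.3 + (-4.11)²·36 + 2·(-1.4)·(-4.11)·9.5
= 51.548 + 608.1156 + 109.326 = 768.9896.

μ_Z = -285.464, Var(Z) = 768.9896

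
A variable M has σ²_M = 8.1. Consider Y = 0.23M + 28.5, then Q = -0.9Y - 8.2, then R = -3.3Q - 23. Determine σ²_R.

σ²_R = 3.779667441

σ²_Y = 0.23²·8.1 = 0.42849.
σ²_Q = (-0.9)²·0.42849 = 0.3470769.
σ²_R = (-3.3)²·0.3470769 = 3.779667441.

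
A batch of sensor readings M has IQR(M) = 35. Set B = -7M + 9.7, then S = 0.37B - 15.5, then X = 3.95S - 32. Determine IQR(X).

IQR(B) = |-7|·35 = 245.
IQR(S) = |0.37|·245 = 90.65.
IQR(X) = |3.95|·90.65 = 358.0675.

IQR(X) = 358.0675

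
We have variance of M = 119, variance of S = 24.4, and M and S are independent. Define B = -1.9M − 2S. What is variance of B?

variance of B = 527.19

variance of B = a²·variance of M + b²·variance of S + 2ab·covariance of M and S with a = -1.9, b = -2.
Independence gives covariance of M and S = 0.
= (-1.9)²·119 + (-2)²·24.4 + 2·(-1.9)·(-2)·0
= 429.59 + 97.6 + 0 = 527.19.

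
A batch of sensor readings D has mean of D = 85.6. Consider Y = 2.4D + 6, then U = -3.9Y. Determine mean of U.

mean of Y = 2.4·85.6 + 6 = 211.44.
mean of U = (-3.9)·211.44 = -824.616.

mean of U = -824.616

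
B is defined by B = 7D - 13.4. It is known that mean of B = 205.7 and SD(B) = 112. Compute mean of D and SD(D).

mean of D = 31.3, SD(D) = 16

From B = 7D - 13.4: mean of B = a·mean of D + b, so mean of D = (mean of B − b)/a = (205.7 − (-13.4))/7 = 31.3.
SD(B) = |a|·SD(D), so SD(D) = 112/|7| = 16.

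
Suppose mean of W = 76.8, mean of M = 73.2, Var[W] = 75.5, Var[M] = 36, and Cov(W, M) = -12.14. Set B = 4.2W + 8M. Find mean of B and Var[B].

mean of B = 908.16, Var[B] = 2820.012

mean of B = 4.2·mean of W + 8·mean of M = 4.2·76.8 + 8·73.2 = 908.16.
Var[B] = a²·Var[W] + b²·Var[M] + 2ab·Cov(W, M) with a = 4.2, b = 8.
= 4.2²·75.5 + 8²·36 + 2·4.2·8·(-12.14)
= 1331.82 + 2304 + (-815.808) = 2820.012.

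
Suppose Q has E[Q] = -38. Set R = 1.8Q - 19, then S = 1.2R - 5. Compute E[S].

E[S] = -109.88

E[R] = 1.8·(-38) + (-19) = -87.4.
E[S] = 1.2·(-87.4) + (-5) = -109.88.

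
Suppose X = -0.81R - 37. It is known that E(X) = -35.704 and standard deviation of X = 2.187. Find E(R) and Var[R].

E(R) = -1.6, Var[R] = 7.29

From X = -0.81R - 37: E(X) = a·E(R) + b, so E(R) = (E(X) − b)/a = (-35.704 − (-37))/(-0.81) = -1.6.
Var[X] = 2.187² = 4.782969.
Var[X] = a²·Var[R], so Var[R] = 4.782969/(-0.81)² = 7.29.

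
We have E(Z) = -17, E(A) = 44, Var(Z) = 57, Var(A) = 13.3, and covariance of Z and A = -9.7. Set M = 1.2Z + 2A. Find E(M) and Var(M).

E(M) = 1.2·E(Z) + 2·E(A) = 1.2·(-17) + 2·44 = 67.6.
Var(M) = a²·Var(Z) + b²·Var(A) + 2ab·covariance of Z and A with a = 1.2, b = 2.
= 1.2²·57 + 2²·13.3 + 2·1.2·2·(-9.7)
= 82.08 + 53.2 + (-46.56) = 88.72.

E(M) = 67.6, Var(M) = 88.72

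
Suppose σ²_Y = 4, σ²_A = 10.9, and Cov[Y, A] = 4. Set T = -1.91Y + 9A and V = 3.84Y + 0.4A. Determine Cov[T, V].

Cov[T, V] = 145.0864

By bilinearity, Cov[T, V] = ac·σ²_Y + bd·σ²_A + (ad+bc)·Cov[Y, A], with a=-1.91, b=9, c=3.84, d=0.4.
ac·σ²_Y = (-1.91)·3.84·4 = -29.3376
bd·σ²_A = 9·0.4·10.9 = 39.24
(ad+bc)·Cov[Y, A] = (33.796)·4 = 135.184
Cov[T, V] = -29.3376 + 39.24 + 135.184 = 145.0864.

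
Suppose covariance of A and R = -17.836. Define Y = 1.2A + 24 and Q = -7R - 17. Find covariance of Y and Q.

covariance of Y and Q = 149.8224

covariance of Y and Q = a·c·covariance of A and R = 1.2·(-7)·(-17.836) = 149.8224. Additive constants drop out.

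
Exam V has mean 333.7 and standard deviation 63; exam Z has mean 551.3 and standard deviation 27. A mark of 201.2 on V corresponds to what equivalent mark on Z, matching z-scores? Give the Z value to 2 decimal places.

z = (201.2 − 333.7)/63 ≈ -2.1032.
Z = 551.3 + z·27 = 551.3 + (201.2 − 333.7)·27/63 ≈ 494.51.

Z = 494.51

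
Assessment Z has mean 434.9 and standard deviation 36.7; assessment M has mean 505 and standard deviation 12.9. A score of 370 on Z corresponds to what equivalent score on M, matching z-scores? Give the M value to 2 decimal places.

M = 482.19

z = (370 − 434.9)/36.7 ≈ -1.7684.
M = 505 + z·12.9 = 505 + (370 − 434.9)·12.9/36.7 ≈ 482.19.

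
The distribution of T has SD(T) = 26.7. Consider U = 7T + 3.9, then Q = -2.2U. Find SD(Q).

SD(U) = |7|·26.7 = 186.9.
SD(Q) = |-2.2|·186.9 = 411.18.

SD(Q) = 411.18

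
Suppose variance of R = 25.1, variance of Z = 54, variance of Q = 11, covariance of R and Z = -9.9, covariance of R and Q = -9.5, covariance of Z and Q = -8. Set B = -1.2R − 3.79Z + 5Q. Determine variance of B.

variance of B = a²·variance of R + b²·variance of Z + c²·variance of Q + 2ab·covariance of R and Z + 2ac·covariance of R and Q + 2bc·covariance of Z and Q, with a = -1.2, b = -3.79, c = 5.
= 36.144 + 775.6614 + 275 + (-90.0504) + 114 + 303.2
= 1413.955.

variance of B = 1413.955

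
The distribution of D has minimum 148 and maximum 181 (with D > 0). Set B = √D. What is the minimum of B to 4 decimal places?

min(B) = 12.1655

√D is increasing on this domain, so min(B) comes from min(D) = 148: min(B) = √(148) ≈ 12.1655.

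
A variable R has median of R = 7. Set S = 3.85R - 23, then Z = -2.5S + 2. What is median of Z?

median of S = 3.85·7 + (-23) = 3.95.
median of Z = (-2.5)·3.95 + 2 = -7.875.

median of Z = -7.875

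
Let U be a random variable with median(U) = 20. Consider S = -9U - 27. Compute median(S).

median(S) = -207

A linear map preserves order up to sign, so median(S) = a·median(U) + b = (-9)·20 + (-27) = -207.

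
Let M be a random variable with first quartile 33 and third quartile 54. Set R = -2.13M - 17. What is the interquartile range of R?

IQR of M = Q3 − Q1 = 54 − 33 = 21.
Under R = aM + b, IQR(R) = |a|·IQR(M) = |-2.13|·21 = 44.73 (shifts cancel; spread scales by |a|).

IQR(R) = 44.73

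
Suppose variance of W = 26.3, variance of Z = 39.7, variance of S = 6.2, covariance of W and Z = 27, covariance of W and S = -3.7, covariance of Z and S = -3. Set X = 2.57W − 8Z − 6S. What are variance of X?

variance of X = 1653.57687

variance of X = a²·variance of W + b²·variance of Z + c²·variance of S + 2ab·covariance of W and Z + 2ac·covariance of W and S + 2bc·covariance of Z and S, with a = 2.57, b = -8, c = -6.
= 173.70887 + 2540.8 + 223.2 + (-1110.24) + 114.108 + (-288)
= 1653.57687.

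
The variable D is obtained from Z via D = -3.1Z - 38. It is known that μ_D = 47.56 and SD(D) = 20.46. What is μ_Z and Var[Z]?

From D = -3.1Z - 38: μ_D = a·μ_Z + b, so μ_Z = (μ_D − b)/a = (47.56 − (-38))/(-3.1) = -27.6.
Var[D] = 20.46² = 418.6116.
Var[D] = a²·Var[Z], so Var[Z] = 418.6116/(-3.1)² = 43.56.

μ_Z = -27.6, Var[Z] = 43.56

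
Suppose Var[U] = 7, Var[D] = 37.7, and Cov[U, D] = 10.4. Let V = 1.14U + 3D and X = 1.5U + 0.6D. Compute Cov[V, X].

By bilinearity, Cov[V, X] = ac·Var[U] + bd·Var[D] + (ad+bc)·Cov[U, D], with a=1.14, b=3, c=1.5, d=0.6.
ac·Var[U] = 1.14·1.5·7 = 11.97
bd·Var[D] = 3·0.6·37.7 = 67.86
(ad+bc)·Cov[U, D] = (5.184)·10.4 = 53.9136
Cov[V, X] = 11.97 + 67.86 + 53.9136 = 133.7436.

Cov[V, X] = 133.7436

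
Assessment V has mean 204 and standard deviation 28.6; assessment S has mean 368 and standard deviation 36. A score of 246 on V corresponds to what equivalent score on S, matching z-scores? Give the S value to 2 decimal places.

z = (246 − 204)/28.6 ≈ 1.4685.
S = 368 + z·36 = 368 + (246 − 204)·36/28.6 ≈ 420.87.

S = 420.87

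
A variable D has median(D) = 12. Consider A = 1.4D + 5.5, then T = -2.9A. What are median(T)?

median(T) = -64.67

median(A) = 1.4·12 + 5.5 = 22.3.
median(T) = (-2.9)·22.3 = -64.67.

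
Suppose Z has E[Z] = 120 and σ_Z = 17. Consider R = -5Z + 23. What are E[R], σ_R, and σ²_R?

E[R] = -577, σ_R = 85, σ²_R = 7225

R = -5Z + 23 is linear with a = -5, b = 23.
E[R] = a·E[Z] + b = (-5)·120 + 23 = -577.
σ_R = |a|·σ_Z = |-5|·17 = 85.
σ²_Z = 17² = 289.
σ²_R = a²·σ²_Z = (-5)²·289 = 7225 (the additive constant 23 does not affect variance).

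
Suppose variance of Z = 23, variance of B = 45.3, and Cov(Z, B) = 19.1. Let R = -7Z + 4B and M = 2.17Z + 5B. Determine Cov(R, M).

Cov(R, M) = 53.918

By bilinearity, Cov(R, M) = ac·variance of Z + bd·variance of B + (ad+bc)·Cov(Z, B), with a=-7, b=4, c=2.17, d=5.
ac·variance of Z = (-7)·2.17·23 = -349.37
bd·variance of B = 4·5·45.3 = 906
(ad+bc)·Cov(Z, B) = (-26.32)·19.1 = -502.712
Cov(R, M) = -349.37 + 906 + (-502.712) = 53.918.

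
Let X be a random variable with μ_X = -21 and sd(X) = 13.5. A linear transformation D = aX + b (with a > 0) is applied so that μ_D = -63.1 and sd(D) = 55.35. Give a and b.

a = 4.1, b = 23

sd(D) = a·sd(X) (a > 0), so a = 55.35/13.5 = 4.1.
μ_D = a·μ_X + b, so b = -63.1 − 4.1·(-21) = 23.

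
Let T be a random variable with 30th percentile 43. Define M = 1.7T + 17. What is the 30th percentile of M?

Since a = 1.7 > 0 the transformation is increasing, so the 30th percentile of M = a·(P_{30} of T) + b = 1.7·43 + 17 = 90.1.

30th percentile of M = 90.1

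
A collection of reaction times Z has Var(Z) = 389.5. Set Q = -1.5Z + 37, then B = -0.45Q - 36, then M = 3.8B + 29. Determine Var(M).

Var(M) = 2562.6081375

Var(Q) = (-1.5)²·389.5 = 876.375.
Var(B) = (-0.45)²·876.375 = 177.4659375.
Var(M) = 3.8²·177.4659375 = 2562.6081375.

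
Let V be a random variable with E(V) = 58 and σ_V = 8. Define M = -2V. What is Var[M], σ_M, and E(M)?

M = -2V is linear with a = -2, b = 0.
Var[V] = 8² = 64.
Var[M] = a²·Var[V] = (-2)²·64 = 256.
σ_M = |a|·σ_V = |-2|·8 = 16.
E(M) = a·E(V) + b = (-2)·58 = -116.

Var[M] = 256, σ_M = 16, E(M) = -116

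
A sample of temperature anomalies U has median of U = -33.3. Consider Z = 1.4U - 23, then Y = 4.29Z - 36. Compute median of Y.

median of Y = -334.6698

median of Z = 1.4·(-33.3) + (-23) = -69.62.
median of Y = 4.29·(-69.62) + (-36) = -334.6698.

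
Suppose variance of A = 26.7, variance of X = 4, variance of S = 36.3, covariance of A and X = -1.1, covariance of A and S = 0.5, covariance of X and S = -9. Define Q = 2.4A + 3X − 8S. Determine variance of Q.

variance of Q = a²·variance of A + b²·variance of X + c²·variance of S + 2ab·covariance of A and X + 2ac·covariance of A and S + 2bc·covariance of X and S, with a = 2.4, b = 3, c = -8.
= 153.792 + 36 + 2323.2 + (-15.84) + (-19.2) + 432
= 2909.952.

variance of Q = 2909.952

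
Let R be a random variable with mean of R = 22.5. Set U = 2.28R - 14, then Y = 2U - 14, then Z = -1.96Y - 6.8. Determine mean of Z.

mean of Z = -125.576

mean of U = 2.28·22.5 + (-14) = 37.3.
mean of Y = 2·37.3 + (-14) = 60.6.
mean of Z = (-1.96)·60.6 + (-6.8) = -125.576.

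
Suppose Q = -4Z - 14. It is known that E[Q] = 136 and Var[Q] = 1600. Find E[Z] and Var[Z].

From Q = -4Z - 14: E[Q] = a·E[Z] + b, so E[Z] = (E[Q] − b)/a = (136 − (-14))/(-4) = -37.5.
Var[Q] = a²·Var[Z], so Var[Z] = 1600/(-4)² = 100.

E[Z] = -37.5, Var[Z] = 100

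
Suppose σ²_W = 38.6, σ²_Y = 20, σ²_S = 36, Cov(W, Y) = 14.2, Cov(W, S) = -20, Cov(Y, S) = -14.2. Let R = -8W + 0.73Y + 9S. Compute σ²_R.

σ²_R = 7924.614

σ²_R = a²·σ²_W + b²·σ²_Y + c²·σ²_S + 2ab·Cov(W, Y) + 2ac·Cov(W, S) + 2bc·Cov(Y, S), with a = -8, b = 0.73, c = 9.
= 2470.4 + 10.658 + 2916 + (-165.856) + 2880 + (-186.588)
= 7924.614.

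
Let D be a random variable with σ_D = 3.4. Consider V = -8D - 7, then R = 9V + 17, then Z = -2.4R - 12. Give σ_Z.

σ_V = |-8|·3.4 = 27.2.
σ_R = |9|·27.2 = 244.8.
σ_Z = |-2.4|·244.8 = 587.52.

σ_Z = 587.52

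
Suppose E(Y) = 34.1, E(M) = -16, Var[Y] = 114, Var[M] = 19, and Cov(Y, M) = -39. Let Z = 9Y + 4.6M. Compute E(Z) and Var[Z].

E(Z) = 9·E(Y) + 4.6·E(M) = 9·34.1 + 4.6·(-16) = 233.3.
Var[Z] = a²·Var[Y] + b²·Var[M] + 2ab·Cov(Y, M) with a = 9, b = 4.6.
= 9²·114 + 4.6²·19 + 2·9·4.6·(-39)
= 9234 + 402.04 + (-3229.2) = 6406.84.

E(Z) = 233.3, Var[Z] = 6406.84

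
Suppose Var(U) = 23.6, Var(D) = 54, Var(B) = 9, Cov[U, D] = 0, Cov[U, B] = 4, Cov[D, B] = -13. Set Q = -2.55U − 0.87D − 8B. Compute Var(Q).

Var(Q) = 752.5716

Var(Q) = a²·Var(U) + b²·Var(D) + c²·Var(B) + 2ab·Cov[U, D] + 2ac·Cov[U, B] + 2bc·Cov[D, B], with a = -2.55, b = -0.87, c = -8.
= 153.459 + 40.8726 + 576 + 0 + 163.2 + (-180.96)
= 752.5716.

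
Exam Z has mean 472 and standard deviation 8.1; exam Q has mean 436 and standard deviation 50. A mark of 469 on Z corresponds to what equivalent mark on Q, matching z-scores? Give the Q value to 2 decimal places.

Q = 417.48

z = (469 − 472)/8.1 ≈ -0.3704.
Q = 436 + z·50 = 436 + (469 − 472)·50/8.1 ≈ 417.48.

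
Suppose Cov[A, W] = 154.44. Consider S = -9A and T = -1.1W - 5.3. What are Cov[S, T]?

Cov[S, T] = a·c·Cov[A, W] = (-9)·(-1.1)·154.44 = 1528.956. Additive constants drop out.

Cov[S, T] = 1528.956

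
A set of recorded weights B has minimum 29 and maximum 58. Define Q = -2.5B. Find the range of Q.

Range of B = 58 − 29 = 29.
Range(Q) = |a|·Range(B) = |-2.5|·29 = 72.5.

Range(Q) = 72.5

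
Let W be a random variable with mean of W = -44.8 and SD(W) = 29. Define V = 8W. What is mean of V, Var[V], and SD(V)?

mean of V = -358.4, Var[V] = 53824, SD(V) = 232

V = 8W is linear with a = 8, b = 0.
mean of V = a·mean of W + b = 8·(-44.8) = -358.4.
Var[W] = 29² = 841.
Var[V] = a²·Var[W] = 8²·841 = 53824.
SD(V) = |a|·SD(W) = |8|·29 = 232.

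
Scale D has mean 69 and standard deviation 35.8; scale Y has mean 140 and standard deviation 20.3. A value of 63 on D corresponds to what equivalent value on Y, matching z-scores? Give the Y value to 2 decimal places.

Y = 136.60

z = (63 − 69)/35.8 ≈ -0.1676.
Y = 140 + z·20.3 = 140 + (63 − 69)·20.3/35.8 ≈ 136.60.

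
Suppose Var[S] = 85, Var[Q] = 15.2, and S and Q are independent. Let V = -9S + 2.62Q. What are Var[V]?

Var[V] = a²·Var[S] + b²·Var[Q] + 2ab·covariance of S and Q with a = -9, b = 2.62.
Independence gives covariance of S and Q = 0.
= (-9)²·85 + 2.62²·15.2 + 2·(-9)·2.62·0
= 6885 + 104.33888 + 0 = 6989.33888.

Var[V] = 6989.33888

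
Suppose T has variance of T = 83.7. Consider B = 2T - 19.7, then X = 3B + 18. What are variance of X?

variance of X = 3013.2

variance of B = 2²·83.7 = 334.8.
variance of X = 3²·334.8 = 3013.2.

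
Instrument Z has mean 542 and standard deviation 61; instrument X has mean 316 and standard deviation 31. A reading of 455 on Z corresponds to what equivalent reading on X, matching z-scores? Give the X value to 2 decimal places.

X = 271.79

z = (455 − 542)/61 ≈ -1.4262.
X = 316 + z·31 = 316 + (455 − 542)·31/61 ≈ 271.79.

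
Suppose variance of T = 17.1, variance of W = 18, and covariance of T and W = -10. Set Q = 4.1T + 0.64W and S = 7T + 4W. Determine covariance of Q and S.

By bilinearity, covariance of Q and S = ac·variance of T + bd·variance of W + (ad+bc)·covariance of T and W, with a=4.1, b=0.64, c=7, d=4.
ac·variance of T = 4.1·7·17.1 = 490.77
bd·variance of W = 0.64·4·18 = 46.08
(ad+bc)·covariance of T and W = (20.88)·(-10) = -208.8
covariance of Q and S = 490.77 + 46.08 + (-208.8) = 328.05.

covariance of Q and S = 328.05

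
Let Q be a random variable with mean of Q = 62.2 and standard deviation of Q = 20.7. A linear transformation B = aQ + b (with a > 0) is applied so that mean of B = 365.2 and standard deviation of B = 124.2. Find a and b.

a = 6, b = -8

standard deviation of B = a·standard deviation of Q (a > 0), so a = 124.2/20.7 = 6.
mean of B = a·mean of Q + b, so b = 365.2 − 6·62.2 = -8.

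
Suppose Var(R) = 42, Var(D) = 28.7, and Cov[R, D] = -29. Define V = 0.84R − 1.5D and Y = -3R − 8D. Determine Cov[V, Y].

Cov[V, Y] = 302.94

By bilinearity, Cov[V, Y] = ac·Var(R) + bd·Var(D) + (ad+bc)·Cov[R, D], with a=0.84, b=-1.5, c=-3, d=-8.
ac·Var(R) = 0.84·(-3)·42 = -105.84
bd·Var(D) = (-1.5)·(-8)·28.7 = 344.4
(ad+bc)·Cov[R, D] = (-2.22)·(-29) = 64.38
Cov[V, Y] = -105.84 + 344.4 + 64.38 = 302.94.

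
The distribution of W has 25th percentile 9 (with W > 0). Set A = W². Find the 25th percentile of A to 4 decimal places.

25th percentile of A = 81

W² is increasing, so P_{25}(A) = g(P_{25}(W)) = 81.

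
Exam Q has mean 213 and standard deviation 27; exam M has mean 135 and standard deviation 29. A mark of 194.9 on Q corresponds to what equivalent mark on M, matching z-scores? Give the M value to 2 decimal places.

M = 115.56

z = (194.9 − 213)/27 ≈ -0.6704.
M = 135 + z·29 = 135 + (194.9 − 213)·29/27 ≈ 115.56.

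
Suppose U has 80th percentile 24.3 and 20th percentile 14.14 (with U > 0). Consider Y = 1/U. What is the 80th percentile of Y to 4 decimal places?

1/U is decreasing on U > 0, so percentile order reverses: P_{80}(Y) uses P_{20}(U) = 14.14.
P_{80}(Y) = 1/14.14 ≈ 0.0707.

80th percentile of Y = 0.0707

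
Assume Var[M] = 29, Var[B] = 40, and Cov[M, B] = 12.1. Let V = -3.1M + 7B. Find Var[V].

Var[V] = a²·Var[M] + b²·Var[B] + 2ab·Cov[M, B] with a = -3.1, b = 7.
= (-3.1)²·29 + 7²·40 + 2·(-3.1)·7·12.1
= 278.69 + 1960 + (-525.14) = 1713.55.

Var[V] = 1713.55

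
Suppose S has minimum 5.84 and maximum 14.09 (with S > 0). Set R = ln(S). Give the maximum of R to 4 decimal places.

max(R) = 2.6455

ln(S) is increasing on this domain, so max(R) comes from max(S) = 14.09: max(R) = ln(14.09) ≈ 2.6455.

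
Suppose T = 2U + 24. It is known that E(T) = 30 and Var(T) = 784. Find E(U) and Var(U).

E(U) = 3, Var(U) = 196

From T = 2U + 24: E(T) = a·E(U) + b, so E(U) = (E(T) − b)/a = (30 − 24)/2 = 3.
Var(T) = a²·Var(U), so Var(U) = 784/2² = 196.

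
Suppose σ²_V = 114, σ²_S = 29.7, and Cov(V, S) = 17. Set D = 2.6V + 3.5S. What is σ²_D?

σ²_D = a²·σ²_V + b²·σ²_S + 2ab·Cov(V, S) with a = 2.6, b = 3.5.
= 2.6²·114 + 3.5²·29.7 + 2·2.6·3.5·17
= 770.64 + 363.825 + 309.4 = 1443.865.

σ²_D = 1443.865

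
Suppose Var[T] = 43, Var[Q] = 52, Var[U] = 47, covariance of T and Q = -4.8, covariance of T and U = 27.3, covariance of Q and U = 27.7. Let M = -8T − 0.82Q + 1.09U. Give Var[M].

Var[M] = 2254.20098

Var[M] = a²·Var[T] + b²·Var[Q] + c²·Var[U] + 2ab·covariance of T and Q + 2ac·covariance of T and U + 2bc·covariance of Q and U, with a = -8, b = -0.82, c = 1.09.
= 2752 + 34.9648 + 55.8407 + (-62.976) + (-476.112) + (-49.51652)
= 2254.20098.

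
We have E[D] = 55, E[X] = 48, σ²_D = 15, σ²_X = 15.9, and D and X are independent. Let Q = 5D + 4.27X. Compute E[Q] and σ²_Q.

E[Q] = 5·E[D] + 4.27·E[X] = 5·55 + 4.27·48 = 479.96.
σ²_Q = a²·σ²_D + b²·σ²_X + 2ab·Cov[D, X] with a = 5, b = 4.27.
Independence gives Cov[D, X] = 0.
= 5²·15 + 4.27²·15.9 + 2·5·4.27·0
= 375 + 289.90311 + 0 = 664.90311.

E[Q] = 479.96, σ²_Q = 664.90311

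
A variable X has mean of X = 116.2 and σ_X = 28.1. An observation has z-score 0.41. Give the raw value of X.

X = 127.721

X = mean of X + z·σ_X = 116.2 + 0.41·28.1 = 127.721.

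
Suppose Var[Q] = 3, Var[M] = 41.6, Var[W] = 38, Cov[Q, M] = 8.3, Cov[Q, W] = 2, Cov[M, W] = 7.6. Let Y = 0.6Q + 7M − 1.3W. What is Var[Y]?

Var[Y] = a²·Var[Q] + b²·Var[M] + c²·Var[W] + 2ab·Cov[Q, M] + 2ac·Cov[Q, W] + 2bc·Cov[M, W], with a = 0.6, b = 7, c = -1.3.
= 1.08 + 2038.4 + 64.22 + 69.72 + (-3.12) + (-138.32)
= 2031.98.

Var[Y] = 2031.98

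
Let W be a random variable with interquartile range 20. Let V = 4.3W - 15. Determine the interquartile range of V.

Under V = aW + b, IQR(V) = |a|·IQR(W) = |4.3|·20 = 86 (shifts cancel; spread scales by |a|).

IQR(V) = 86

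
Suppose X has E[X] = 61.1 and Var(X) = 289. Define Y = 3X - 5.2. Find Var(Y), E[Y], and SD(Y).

Var(Y) = 2601, E[Y] = 178.1, SD(Y) = 51

Y = 3X - 5.2 is linear with a = 3, b = -5.2.
Var(Y) = a²·Var(X) = 3²·289 = 2601 (the additive constant -5.2 does not affect variance).
E[Y] = a·E[X] + b = 3·61.1 + (-5.2) = 178.1.
SD(X) = √289 = 17.
SD(Y) = |a|·SD(X) = |3|·17 = 51.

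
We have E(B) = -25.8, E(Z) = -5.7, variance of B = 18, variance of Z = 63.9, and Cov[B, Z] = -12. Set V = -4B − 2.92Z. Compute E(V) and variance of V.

E(V) = (-4)·E(B) + (-2.92)·E(Z) = (-4)·(-25.8) + (-2.92)·(-5.7) = 119.844.
variance of V = a²·variance of B + b²·variance of Z + 2ab·Cov[B, Z] with a = -4, b = -2.92.
= (-4)²·18 + (-2.92)²·63.9 + 2·(-4)·(-2.92)·(-12)
= 288 + 544.83696 + (-280.32) = 552.51696.

E(V) = 119.844, variance of V = 552.51696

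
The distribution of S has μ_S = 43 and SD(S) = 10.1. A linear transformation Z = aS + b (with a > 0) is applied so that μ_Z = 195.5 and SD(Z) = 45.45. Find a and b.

a = 4.5, b = 2

SD(Z) = a·SD(S) (a > 0), so a = 45.45/10.1 = 4.5.
μ_Z = a·μ_S + b, so b = 195.5 − 4.5·43 = 2.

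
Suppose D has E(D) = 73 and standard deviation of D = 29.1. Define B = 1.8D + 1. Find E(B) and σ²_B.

B = 1.8D + 1 is linear with a = 1.8, b = 1.
E(B) = a·E(D) + b = 1.8·73 + 1 = 132.4.
σ²_D = 29.1² = 846.81.
σ²_B = a²·σ²_D = 1.8²·846.81 = 2743.6644 (the additive constant 1 does not affect variance).

E(B) = 132.4, σ²_B = 2743.6644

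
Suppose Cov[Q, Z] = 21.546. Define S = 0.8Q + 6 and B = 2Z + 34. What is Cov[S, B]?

Cov[S, B] = a·c·Cov[Q, Z] = 0.8·2·21.546 = 34.4736. Additive constants drop out.

Cov[S, B] = 34.4736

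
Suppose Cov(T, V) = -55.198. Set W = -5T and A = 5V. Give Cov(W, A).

Cov(W, A) = a·c·Cov(T, V) = (-5)·5·(-55.198) = 1379.95. Additive constants drop out.

Cov(W, A) = 1379.95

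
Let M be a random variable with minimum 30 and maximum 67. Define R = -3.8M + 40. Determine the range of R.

Range(R) = 140.6

Range of M = 67 − 30 = 37.
Range(R) = |a|·Range(M) = |-3.8|·37 = 140.6.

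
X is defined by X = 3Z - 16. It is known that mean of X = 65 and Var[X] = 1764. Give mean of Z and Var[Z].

From X = 3Z - 16: mean of X = a·mean of Z + b, so mean of Z = (mean of X − b)/a = (65 − (-16))/3 = 27.
Var[X] = a²·Var[Z], so Var[Z] = 1764/3² = 196.

mean of Z = 27, Var[Z] = 196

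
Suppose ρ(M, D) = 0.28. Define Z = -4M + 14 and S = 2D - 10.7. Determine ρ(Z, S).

ρ(Z, S) = -0.28

Linear rescalings preserve |correlation|; the slopes -4 and 2 have opposite signs, so the correlation flips sign: ρ(Z, S) = −ρ(M, D) = -0.28.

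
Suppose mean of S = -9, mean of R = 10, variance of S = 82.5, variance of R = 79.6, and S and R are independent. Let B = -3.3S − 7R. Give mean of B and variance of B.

mean of B = (-3.3)·mean of S + (-7)·mean of R = (-3.3)·(-9) + (-7)·10 = -40.3.
variance of B = a²·variance of S + b²·variance of R + 2ab·Cov(S, R) with a = -3.3, b = -7.
Independence gives Cov(S, R) = 0.
= (-3.3)²·82.5 + (-7)²·79.6 + 2·(-3.3)·(-7)·0
= 898.425 + 3900.4 + 0 = 4798.825.

mean of B = -40.3, variance of B = 4798.825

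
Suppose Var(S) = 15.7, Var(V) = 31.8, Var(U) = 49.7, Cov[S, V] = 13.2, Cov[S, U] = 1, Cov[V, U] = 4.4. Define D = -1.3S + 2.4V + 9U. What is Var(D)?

Var(D) = a²·Var(S) + b²·Var(V) + c²·Var(U) + 2ab·Cov[S, V] + 2ac·Cov[S, U] + 2bc·Cov[V, U], with a = -1.3, b = 2.4, c = 9.
= 26.533 + 183.168 + 4025.7 + (-82.368) + (-23.4) + 190.08
= 4319.713.

Var(D) = 4319.713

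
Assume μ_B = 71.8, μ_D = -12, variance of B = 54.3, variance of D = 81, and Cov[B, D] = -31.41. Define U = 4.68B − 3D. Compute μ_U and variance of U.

μ_U = 4.68·μ_B + (-3)·μ_D = 4.68·71.8 + (-3)·(-12) = 372.024.
variance of U = a²·variance of B + b²·variance of D + 2ab·Cov[B, D] with a = 4.68, b = -3.
= 4.68²·54.3 + (-3)²·81 + 2·4.68·(-3)·(-31.41)
= 1189.30032 + 729 + 881.9928 = 2800.29312.

μ_U = 372.024, variance of U = 2800.29312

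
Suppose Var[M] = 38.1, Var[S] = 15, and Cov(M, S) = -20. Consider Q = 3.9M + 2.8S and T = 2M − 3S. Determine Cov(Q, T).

By bilinearity, Cov(Q, T) = ac·Var[M] + bd·Var[S] + (ad+bc)·Cov(M, S), with a=3.9, b=2.8, c=2, d=-3.
ac·Var[M] = 3.9·2·38.1 = 297.18
bd·Var[S] = 2.8·(-3)·15 = -126
(ad+bc)·Cov(M, S) = (-6.1)·(-20) = 122
Cov(Q, T) = 297.18 + (-126) + 122 = 293.18.

Cov(Q, T) = 293.18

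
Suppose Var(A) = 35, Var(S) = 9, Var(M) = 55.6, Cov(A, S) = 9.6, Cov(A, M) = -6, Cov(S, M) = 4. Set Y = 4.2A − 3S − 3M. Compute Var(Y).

Var(Y) = 1180.08

Var(Y) = a²·Var(A) + b²·Var(S) + c²·Var(M) + 2ab·Cov(A, S) + 2ac·Cov(A, M) + 2bc·Cov(S, M), with a = 4.2, b = -3, c = -3.
= 617.4 + 81 + 500.4 + (-241.92) + 151.2 + 72
= 1180.08.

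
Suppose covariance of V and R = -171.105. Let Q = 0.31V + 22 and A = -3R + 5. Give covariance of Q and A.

covariance of Q and A = 159.12765

covariance of Q and A = a·c·covariance of V and R = 0.31·(-3)·(-171.105) = 159.12765. Additive constants drop out.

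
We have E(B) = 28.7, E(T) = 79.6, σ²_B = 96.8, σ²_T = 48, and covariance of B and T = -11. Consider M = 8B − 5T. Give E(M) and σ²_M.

E(M) = 8·E(B) + (-5)·E(T) = 8·28.7 + (-5)·79.6 = -168.4.
σ²_M = a²·σ²_B + b²·σ²_T + 2ab·covariance of B and T with a = 8, b = -5.
= 8²·96.8 + (-5)²·48 + 2·8·(-5)·(-11)
= 6195.2 + 1200 + 880 = 8275.2.

E(M) = -168.4, σ²_M = 8275.2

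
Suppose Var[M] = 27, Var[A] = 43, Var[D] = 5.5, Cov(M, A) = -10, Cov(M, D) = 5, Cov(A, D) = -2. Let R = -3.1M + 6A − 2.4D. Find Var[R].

Var[R] = 2343.15

Var[R] = a²·Var[M] + b²·Var[A] + c²·Var[D] + 2ab·Cov(M, A) + 2ac·Cov(M, D) + 2bc·Cov(A, D), with a = -3.1, b = 6, c = -2.4.
= 259.47 + 1548 + 31.68 + 372 + 74.4 + 57.6
= 2343.15.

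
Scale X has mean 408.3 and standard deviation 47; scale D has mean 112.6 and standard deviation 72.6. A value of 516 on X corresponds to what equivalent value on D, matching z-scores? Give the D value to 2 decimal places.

z = (516 − 408.3)/47 ≈ 2.2915.
D = 112.6 + z·72.6 = 112.6 + (516 − 408.3)·72.6/47 ≈ 278.96.

D = 278.96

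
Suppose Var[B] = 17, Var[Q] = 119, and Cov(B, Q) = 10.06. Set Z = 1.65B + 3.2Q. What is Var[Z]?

Var[Z] = a²·Var[B] + b²·Var[Q] + 2ab·Cov(B, Q) with a = 1.65, b = 3.2.
= 1.65²·17 + 3.2²·119 + 2·1.65·3.2·10.06
= 46.2825 + 1218.56 + 106.2336 = 1371.0761.

Var[Z] = 1371.0761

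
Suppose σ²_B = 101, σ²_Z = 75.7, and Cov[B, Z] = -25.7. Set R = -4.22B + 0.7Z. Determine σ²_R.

σ²_R = 1987.577

σ²_R = a²·σ²_B + b²·σ²_Z + 2ab·Cov[B, Z] with a = -4.22, b = 0.7.
= (-4.22)²·101 + 0.7²·75.7 + 2·(-4.22)·0.7·(-25.7)
= 1798.6484 + 37.093 + 151.8356 = 1987.577.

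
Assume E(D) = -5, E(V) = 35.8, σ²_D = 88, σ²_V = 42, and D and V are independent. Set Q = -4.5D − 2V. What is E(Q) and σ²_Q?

E(Q) = -49.1, σ²_Q = 1950

E(Q) = (-4.5)·E(D) + (-2)·E(V) = (-4.5)·(-5) + (-2)·35.8 = -49.1.
σ²_Q = a²·σ²_D + b²·σ²_V + 2ab·Cov[D, V] with a = -4.5, b = -2.
Independence gives Cov[D, V] = 0.
= (-4.5)²·88 + (-2)²·42 + 2·(-4.5)·(-2)·0
= 1782 + 168 + 0 = 1950.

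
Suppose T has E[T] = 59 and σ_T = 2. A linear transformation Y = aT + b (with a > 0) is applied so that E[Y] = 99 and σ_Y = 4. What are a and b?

σ_Y = a·σ_T (a > 0), so a = 4/2 = 2.
E[Y] = a·E[T] + b, so b = 99 − 2·59 = -19.

a = 2, b = -19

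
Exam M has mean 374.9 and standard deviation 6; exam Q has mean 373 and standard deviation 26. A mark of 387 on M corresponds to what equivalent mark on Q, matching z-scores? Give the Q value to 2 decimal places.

z = (387 − 374.9)/6 ≈ 2.0167.
Q = 373 + z·26 = 373 + (387 − 374.9)·26/6 ≈ 425.43.

Q = 425.43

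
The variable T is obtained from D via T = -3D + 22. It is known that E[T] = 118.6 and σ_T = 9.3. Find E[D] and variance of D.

E[D] = -32.2, variance of D = 9.61

From T = -3D + 22: E[T] = a·E[D] + b, so E[D] = (E[T] − b)/a = (118.6 − 22)/(-3) = -32.2.
variance of T = 9.3² = 86.49.
variance of T = a²·variance of D, so variance of D = 86.49/(-3)² = 9.61.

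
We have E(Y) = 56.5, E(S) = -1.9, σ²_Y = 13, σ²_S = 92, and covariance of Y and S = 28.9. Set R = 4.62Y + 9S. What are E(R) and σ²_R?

E(R) = 4.62·E(Y) + 9·E(S) = 4.62·56.5 + 9·(-1.9) = 243.93.
σ²_R = a²·σ²_Y + b²·σ²_S + 2ab·covariance of Y and S with a = 4.62, b = 9.
= 4.62²·13 + 9²·92 + 2·4.62·9·28.9
= 277.4772 + 7452 + 2403.324 = 10132.8012.

E(R) = 243.93, σ²_R = 10132.8012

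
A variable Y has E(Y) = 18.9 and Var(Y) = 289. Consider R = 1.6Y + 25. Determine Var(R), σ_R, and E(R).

R = 1.6Y + 25 is linear with a = 1.6, b = 25.
Var(R) = a²·Var(Y) = 1.6²·289 = 739.84 (the additive constant 25 does not affect variance).
σ_Y = √289 = 17.
σ_R = |a|·σ_Y = |1.6|·17 = 27.2.
E(R) = a·E(Y) + b = 1.6·18.9 + 25 = 55.24.

Var(R) = 739.84, σ_R = 27.2, E(R) = 55.24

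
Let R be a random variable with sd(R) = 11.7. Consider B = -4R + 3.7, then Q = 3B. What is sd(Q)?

sd(B) = |-4|·11.7 = 46.8.
sd(Q) = |3|·46.8 = 140.4.

sd(Q) = 140.4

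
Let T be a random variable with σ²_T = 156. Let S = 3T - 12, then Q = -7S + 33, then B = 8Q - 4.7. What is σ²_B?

σ²_S = 3²·156 = 1404.
σ²_Q = (-7)²·1404 = 68796.
σ²_B = 8²·68796 = 4402944.

σ²_B = 4402944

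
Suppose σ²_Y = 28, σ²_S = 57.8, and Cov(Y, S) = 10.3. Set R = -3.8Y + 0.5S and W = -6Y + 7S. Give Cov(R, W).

Cov(R, W) = 535.82

By bilinearity, Cov(R, W) = ac·σ²_Y + bd·σ²_S + (ad+bc)·Cov(Y, S), with a=-3.8, b=0.5, c=-6, d=7.
ac·σ²_Y = (-3.8)·(-6)·28 = 638.4
bd·σ²_S = 0.5·7·57.8 = 202.3
(ad+bc)·Cov(Y, S) = (-29.6)·10.3 = -304.88
Cov(R, W) = 638.4 + 202.3 + (-304.88) = 535.82.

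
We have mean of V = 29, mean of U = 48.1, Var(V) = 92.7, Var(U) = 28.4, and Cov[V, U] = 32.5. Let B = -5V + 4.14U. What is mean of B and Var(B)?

mean of B = (-5)·mean of V + 4.14·mean of U = (-5)·29 + 4.14·48.1 = 54.134.
Var(B) = a²·Var(V) + b²·Var(U) + 2ab·Cov[V, U] with a = -5, b = 4.14.
= (-5)²·92.7 + 4.14²·28.4 + 2·(-5)·4.14·32.5
= 2317.5 + 486.76464 + (-1345.5) = 1458.76464.

mean of B = 54.134, Var(B) = 1458.76464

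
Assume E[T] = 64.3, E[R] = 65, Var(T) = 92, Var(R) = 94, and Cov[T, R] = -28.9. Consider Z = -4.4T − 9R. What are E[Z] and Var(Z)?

E[Z] = -867.92, Var(Z) = 7106.24

E[Z] = (-4.4)·E[T] + (-9)·E[R] = (-4.4)·64.3 + (-9)·65 = -867.92.
Var(Z) = a²·Var(T) + b²·Var(R) + 2ab·Cov[T, R] with a = -4.4, b = -9.
= (-4.4)²·92 + (-9)²·94 + 2·(-4.4)·(-9)·(-28.9)
= 1781.12 + 7614 + (-2288.88) = 7106.24.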